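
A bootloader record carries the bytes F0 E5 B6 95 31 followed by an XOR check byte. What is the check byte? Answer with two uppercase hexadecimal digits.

XOR the bytes together:
  start with 0xF0
  0xF0 ⊕ 0xE5 = 0x15
  0x15 ⊕ 0xB6 = 0xA3
  0xA3 ⊕ 0x95 = 0x36
  0x36 ⊕ 0x31 = 0x07

07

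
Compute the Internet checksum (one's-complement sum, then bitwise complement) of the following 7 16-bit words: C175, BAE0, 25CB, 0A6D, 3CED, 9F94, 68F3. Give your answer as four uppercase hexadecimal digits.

One's-complement addition (fold any carry out of bit 15 back into bit 0):
  0xC175 + 0xBAE0 = 0x17C55 → wrap carry → 0x7C56
  0x7C56 + 0x25CB = 0x0A221
  0xA221 + 0x0A6D = 0x0AC8E
  0xAC8E + 0x3CED = 0x0E97B
  0xE97B + 0x9F94 = 0x1890F → wrap carry → 0x8910
  0x8910 + 0x68F3 = 0x0F203
One's-complement sum = 0xF203.
Checksum = ~0xF203 & 0xFFFF = 0x0DFC.

0DFC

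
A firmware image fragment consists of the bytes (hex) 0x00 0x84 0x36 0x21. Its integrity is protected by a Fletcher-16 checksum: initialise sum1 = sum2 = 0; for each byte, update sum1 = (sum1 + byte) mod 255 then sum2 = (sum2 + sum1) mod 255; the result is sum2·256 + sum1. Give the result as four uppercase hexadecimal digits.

Running sums (mod 255):
  after byte 0 (0x00): sum1=0, sum2=0
  after byte 1 (0x84): sum1=132, sum2=132
  after byte 2 (0x36): sum1=186, sum2=63
  after byte 3 (0x21): sum1=219, sum2=27
Checksum = sum2·256 + sum1 = 27·256 + 219 = 7131 = 0x1BDB.

1BDB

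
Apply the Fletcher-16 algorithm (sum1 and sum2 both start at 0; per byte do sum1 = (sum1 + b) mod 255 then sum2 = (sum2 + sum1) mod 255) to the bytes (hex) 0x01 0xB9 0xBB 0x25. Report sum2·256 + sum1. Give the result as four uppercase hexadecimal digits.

CD9B

Running sums (mod 255):
  after byte 0 (0x01): sum1=1, sum2=1
  after byte 1 (0xB9): sum1=186, sum2=187
  after byte 2 (0xBB): sum1=118, sum2=50
  after byte 3 (0x25): sum1=155, sum2=205
Checksum = sum2·256 + sum1 = 205·256 + 155 = 52635 = 0xCD9B.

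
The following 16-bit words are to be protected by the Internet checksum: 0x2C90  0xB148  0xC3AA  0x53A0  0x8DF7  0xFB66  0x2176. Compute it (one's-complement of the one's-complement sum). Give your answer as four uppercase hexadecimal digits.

6007

One's-complement addition (fold any carry out of bit 15 back into bit 0):
  0x2C90 + 0xB148 = 0x0DDD8
  0xDDD8 + 0xC3AA = 0x1A182 → wrap carry → 0xA183
  0xA183 + 0x53A0 = 0x0F523
  0xF523 + 0x8DF7 = 0x1831A → wrap carry → 0x831B
  0x831B + 0xFB66 = 0x17E81 → wrap carry → 0x7E82
  0x7E82 + 0x2176 = 0x09FF8
One's-complement sum = 0x9FF8.
Checksum = ~0x9FF8 & 0xFFFF = 0x6007.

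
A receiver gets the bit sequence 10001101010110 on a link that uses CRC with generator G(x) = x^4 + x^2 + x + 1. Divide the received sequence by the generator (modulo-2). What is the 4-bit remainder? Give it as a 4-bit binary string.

Modulo-2 division of 10001101010110 by 10111:
  pos 0: 10001 XOR 10111 = 00110
  pos 2: 11010 XOR 10111 = 01101
  pos 3: 11011 XOR 10111 = 01100
  pos 4: 11000 XOR 10111 = 01111
  pos 5: 11111 XOR 10111 = 01000
  pos 6: 10000 XOR 10111 = 00111
  pos 8: 11111 XOR 10111 = 01000
  pos 9: 10000 XOR 10111 = 00111
Remainder = 0111 (nonzero — an error is detected).

0111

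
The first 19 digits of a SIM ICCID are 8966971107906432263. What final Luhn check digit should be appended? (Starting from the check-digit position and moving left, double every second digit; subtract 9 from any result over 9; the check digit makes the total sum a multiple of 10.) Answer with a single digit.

Partial digits right→left: 3 6 2 2 3 4 6 0 9 7 0 1 1 7 9 6 6 9 8
Double every second digit counting from the check-digit position (so the 1st, 3rd, 5th, ... of the partial from the right).
  doubled (with −9 where >9): 6 4 6 3 9 0 2 9 3 7 → sum 49
  kept as-is: 6 2 4 0 7 1 7 6 9 → sum 42
Total = 49 + 42 = 91.
Check digit = (10 − (91 mod 10)) mod 10 = 9.

9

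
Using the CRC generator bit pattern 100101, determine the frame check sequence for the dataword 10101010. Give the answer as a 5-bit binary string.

11000

Append 5 zeros: 1010101000000. Divide by 100101 (XOR where the leading bit is 1):
  pos 0: 101010 XOR 100101 = 001111
  pos 2: 111110 XOR 100101 = 011011
  pos 3: 110110 XOR 100101 = 010011
  pos 4: 100110 XOR 100101 = 000011
Remainder (last 5 bits) = 11000. This is the CRC / FCS.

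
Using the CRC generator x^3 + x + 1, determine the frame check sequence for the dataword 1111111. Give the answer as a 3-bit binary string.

000

Append 3 zeros: 1111111000. Divide by 1011 (XOR where the leading bit is 1):
  pos 0: 1111 XOR 1011 = 0100
  pos 1: 1001 XOR 1011 = 0010
  pos 3: 1011 XOR 1011 = 0000
Remainder (last 3 bits) = 000. This is the CRC / FCS.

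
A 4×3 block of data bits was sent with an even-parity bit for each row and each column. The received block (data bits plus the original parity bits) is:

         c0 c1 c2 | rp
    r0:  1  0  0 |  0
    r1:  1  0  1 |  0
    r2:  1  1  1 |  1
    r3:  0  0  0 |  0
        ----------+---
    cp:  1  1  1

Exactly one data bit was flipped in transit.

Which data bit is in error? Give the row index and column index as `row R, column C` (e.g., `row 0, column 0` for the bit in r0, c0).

Recompute each row's even parity and compare to rp:
  r0: data parity 1, sent rp 0 → mismatch
  r1: data parity 0, sent rp 0 → ok
  r2: data parity 1, sent rp 1 → ok
  r3: data parity 0, sent rp 0 → ok
Recompute each column's even parity and compare to cp:
  c0: data parity 1, sent cp 1 → ok
  c1: data parity 1, sent cp 1 → ok
  c2: data parity 0, sent cp 1 → mismatch
Exactly one row (r0) and one column (c2) fail → the flipped bit is at their intersection.

row 0, column 2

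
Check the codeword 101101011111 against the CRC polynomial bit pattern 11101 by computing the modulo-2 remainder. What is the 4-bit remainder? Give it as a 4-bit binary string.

Modulo-2 division of 101101011111 by 11101:
  pos 0: 10110 XOR 11101 = 01011
  pos 1: 10111 XOR 11101 = 01010
  pos 2: 10100 XOR 11101 = 01001
  pos 3: 10011 XOR 11101 = 01110
  pos 4: 11101 XOR 11101 = 00000
Remainder = 0111 (nonzero — an error is detected).

0111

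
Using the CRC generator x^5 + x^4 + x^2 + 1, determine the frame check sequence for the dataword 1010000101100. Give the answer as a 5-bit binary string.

11111

Append 5 zeros: 101000010110000000. Divide by 110101 (XOR where the leading bit is 1):
  pos 0: 101000 XOR 110101 = 011101
  pos 1: 111010 XOR 110101 = 001111
  pos 3: 111110 XOR 110101 = 001011
  pos 5: 101111 XOR 110101 = 011010
  pos 6: 110100 XOR 110101 = 000001
  pos 11: 100000 XOR 110101 = 010101
  pos 12: 101010 XOR 110101 = 011111
Remainder (last 5 bits) = 11111. This is the CRC / FCS.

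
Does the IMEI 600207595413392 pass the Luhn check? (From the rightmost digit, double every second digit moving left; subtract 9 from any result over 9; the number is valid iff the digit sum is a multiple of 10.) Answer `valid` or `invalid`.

From the right, keep odd positions and double even positions (subtract 9 from any doubled value over 9):
  doubled (positions 2,4,...): 9 6 8 9 5 4 0 → sum 41
  kept (positions 1,3,...): 2 3 1 5 5 0 0 6 → sum 22
Total = 63.
63 mod 10 = 3, so the number is invalid.

invalid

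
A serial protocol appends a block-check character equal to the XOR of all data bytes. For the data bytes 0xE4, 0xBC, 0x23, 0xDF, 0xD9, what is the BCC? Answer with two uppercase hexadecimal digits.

7D

XOR the bytes together:
  start with 0xE4
  0xE4 ⊕ 0xBC = 0x58
  0x58 ⊕ 0x23 = 0x7B
  0x7B ⊕ 0xDF = 0xA4
  0xA4 ⊕ 0xD9 = 0x7D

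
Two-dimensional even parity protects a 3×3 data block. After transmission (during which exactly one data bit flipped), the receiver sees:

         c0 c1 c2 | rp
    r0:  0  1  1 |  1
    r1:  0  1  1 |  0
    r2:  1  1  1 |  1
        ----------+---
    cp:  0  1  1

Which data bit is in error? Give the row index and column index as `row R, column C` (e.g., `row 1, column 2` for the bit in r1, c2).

Recompute each row's even parity and compare to rp:
  r0: data parity 0, sent rp 1 → mismatch
  r1: data parity 0, sent rp 0 → ok
  r2: data parity 1, sent rp 1 → ok
Recompute each column's even parity and compare to cp:
  c0: data parity 1, sent cp 0 → mismatch
  c1: data parity 1, sent cp 1 → ok
  c2: data parity 1, sent cp 1 → ok
Exactly one row (r0) and one column (c0) fail → the flipped bit is at their intersection.

row 0, column 0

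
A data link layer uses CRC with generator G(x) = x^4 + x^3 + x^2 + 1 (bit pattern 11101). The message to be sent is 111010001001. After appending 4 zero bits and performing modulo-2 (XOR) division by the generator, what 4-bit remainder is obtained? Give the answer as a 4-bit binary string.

1100

Append 4 zeros: 1110100010010000. Divide by 11101 (XOR where the leading bit is 1):
  pos 0: 11101 XOR 11101 = 00000
  pos 8: 10010 XOR 11101 = 01111
  pos 9: 11110 XOR 11101 = 00011
Remainder (last 4 bits) = 1100. This is the CRC / FCS.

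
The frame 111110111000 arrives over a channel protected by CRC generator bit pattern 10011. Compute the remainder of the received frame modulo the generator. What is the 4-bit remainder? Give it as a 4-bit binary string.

0000

Modulo-2 division of 111110111000 by 10011:
  pos 0: 11111 XOR 10011 = 01100
  pos 1: 11000 XOR 10011 = 01011
  pos 2: 10111 XOR 10011 = 00100
  pos 4: 10011 XOR 10011 = 00000
Remainder = 0000 (zero — the frame passes the CRC check).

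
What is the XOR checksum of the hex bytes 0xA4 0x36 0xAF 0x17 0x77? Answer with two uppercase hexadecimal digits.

5D

XOR the bytes together:
  start with 0xA4
  0xA4 ⊕ 0x36 = 0x92
  0x92 ⊕ 0xAF = 0x3D
  0x3D ⊕ 0x17 = 0x2A
  0x2A ⊕ 0x77 = 0x5D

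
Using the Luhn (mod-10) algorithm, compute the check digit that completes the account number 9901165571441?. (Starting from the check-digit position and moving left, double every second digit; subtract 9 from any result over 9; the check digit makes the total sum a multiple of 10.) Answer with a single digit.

Partial digits right→left: 1 4 4 1 7 5 5 6 1 1 0 9 9
Double every second digit counting from the check-digit position (so the 1st, 3rd, 5th, ... of the partial from the right).
  doubled (with −9 where >9): 2 8 5 1 2 0 9 → sum 27
  kept as-is: 4 1 5 6 1 9 → sum 26
Total = 27 + 26 = 53.
Check digit = (10 − (53 mod 10)) mod 10 = 7.

7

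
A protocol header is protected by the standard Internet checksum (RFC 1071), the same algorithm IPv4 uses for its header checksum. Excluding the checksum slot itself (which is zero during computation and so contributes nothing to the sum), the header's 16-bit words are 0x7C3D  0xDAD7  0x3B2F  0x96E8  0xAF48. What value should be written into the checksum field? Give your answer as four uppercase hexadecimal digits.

278A

One's-complement addition (fold any carry out of bit 15 back into bit 0):
  0x7C3D + 0xDAD7 = 0x15714 → wrap carry → 0x5715
  0x5715 + 0x3B2F = 0x09244
  0x9244 + 0x96E8 = 0x1292C → wrap carry → 0x292D
  0x292D + 0xAF48 = 0x0D875
One's-complement sum = 0xD875.
Checksum = ~0xD875 & 0xFFFF = 0x278A.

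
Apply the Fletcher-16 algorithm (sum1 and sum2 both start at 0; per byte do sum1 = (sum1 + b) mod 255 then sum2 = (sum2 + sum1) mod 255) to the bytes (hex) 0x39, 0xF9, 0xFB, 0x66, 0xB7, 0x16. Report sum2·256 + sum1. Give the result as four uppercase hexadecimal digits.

Running sums (mod 255):
  after byte 0 (0x39): sum1=57, sum2=57
  after byte 1 (0xF9): sum1=51, sum2=108
  after byte 2 (0xFB): sum1=47, sum2=155
  after byte 3 (0x66): sum1=149, sum2=49
  after byte 4 (0xB7): sum1=77, sum2=126
  after byte 5 (0x16): sum1=99, sum2=225
Checksum = sum2·256 + sum1 = 225·256 + 99 = 57699 = 0xE163.

E163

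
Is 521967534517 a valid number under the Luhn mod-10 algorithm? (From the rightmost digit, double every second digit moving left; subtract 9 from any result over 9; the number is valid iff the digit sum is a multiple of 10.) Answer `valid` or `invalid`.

valid

From the right, keep odd positions and double even positions (subtract 9 from any doubled value over 9):
  doubled (positions 2,4,...): 2 8 1 3 2 1 → sum 17
  kept (positions 1,3,...): 7 5 3 7 9 2 → sum 33
Total = 50.
50 mod 10 = 0, so the number is valid.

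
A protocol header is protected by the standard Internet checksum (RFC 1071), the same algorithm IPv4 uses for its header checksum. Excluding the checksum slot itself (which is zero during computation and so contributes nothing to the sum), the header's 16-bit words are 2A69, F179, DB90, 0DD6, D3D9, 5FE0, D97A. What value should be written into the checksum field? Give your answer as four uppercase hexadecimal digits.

ED80

One's-complement addition (fold any carry out of bit 15 back into bit 0):
  0x2A69 + 0xF179 = 0x11BE2 → wrap carry → 0x1BE3
  0x1BE3 + 0xDB90 = 0x0F773
  0xF773 + 0x0DD6 = 0x10549 → wrap carry → 0x054A
  0x054A + 0xD3D9 = 0x0D923
  0xD923 + 0x5FE0 = 0x13903 → wrap carry → 0x3904
  0x3904 + 0xD97A = 0x1127E → wrap carry → 0x127F
One's-complement sum = 0x127F.
Checksum = ~0x127F & 0xFFFF = 0xED80.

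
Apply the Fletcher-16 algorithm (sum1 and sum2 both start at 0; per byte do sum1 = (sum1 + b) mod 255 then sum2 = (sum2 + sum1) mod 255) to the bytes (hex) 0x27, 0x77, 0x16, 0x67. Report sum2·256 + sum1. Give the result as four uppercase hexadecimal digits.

961C

Running sums (mod 255):
  after byte 0 (0x27): sum1=39, sum2=39
  after byte 1 (0x77): sum1=158, sum2=197
  after byte 2 (0x16): sum1=180, sum2=122
  after byte 3 (0x67): sum1=28, sum2=150
Checksum = sum2·256 + sum1 = 150·256 + 28 = 38428 = 0x961C.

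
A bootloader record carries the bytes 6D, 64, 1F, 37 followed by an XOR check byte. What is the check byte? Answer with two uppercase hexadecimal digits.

21

XOR the bytes together:
  start with 0x6D
  0x6D ⊕ 0x64 = 0x09
  0x09 ⊕ 0x1F = 0x16
  0x16 ⊕ 0x37 = 0x21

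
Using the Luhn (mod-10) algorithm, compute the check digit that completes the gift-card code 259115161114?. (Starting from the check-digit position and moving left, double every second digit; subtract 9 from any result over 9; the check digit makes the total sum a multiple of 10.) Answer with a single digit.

8

Partial digits right→left: 4 1 1 1 6 1 5 1 1 9 5 2
Double every second digit counting from the check-digit position (so the 1st, 3rd, 5th, ... of the partial from the right).
  doubled (with −9 where >9): 8 2 3 1 2 1 → sum 17
  kept as-is: 1 1 1 1 9 2 → sum 15
Total = 17 + 15 = 32.
Check digit = (10 − (32 mod 10)) mod 10 = 8.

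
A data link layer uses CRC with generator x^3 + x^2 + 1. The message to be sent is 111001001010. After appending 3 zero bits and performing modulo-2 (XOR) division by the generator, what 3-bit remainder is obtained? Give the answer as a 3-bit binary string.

Append 3 zeros: 111001001010000. Divide by 1101 (XOR where the leading bit is 1):
  pos 0: 1110 XOR 1101 = 0011
  pos 2: 1101 XOR 1101 = 0000
  pos 8: 1010 XOR 1101 = 0111
  pos 9: 1110 XOR 1101 = 0011
  pos 11: 1100 XOR 1101 = 0001
Remainder (last 3 bits) = 001. This is the CRC / FCS.

001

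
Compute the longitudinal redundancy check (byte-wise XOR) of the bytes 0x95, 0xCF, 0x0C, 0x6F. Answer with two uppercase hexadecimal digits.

XOR the bytes together:
  start with 0x95
  0x95 ⊕ 0xCF = 0x5A
  0x5A ⊕ 0x0C = 0x56
  0x56 ⊕ 0x6F = 0x39

39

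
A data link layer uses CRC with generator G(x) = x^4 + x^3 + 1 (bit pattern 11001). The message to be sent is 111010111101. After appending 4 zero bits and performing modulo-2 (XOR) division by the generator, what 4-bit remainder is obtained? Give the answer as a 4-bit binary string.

Append 4 zeros: 1110101111010000. Divide by 11001 (XOR where the leading bit is 1):
  pos 0: 11101 XOR 11001 = 00100
  pos 2: 10001 XOR 11001 = 01000
  pos 3: 10001 XOR 11001 = 01000
  pos 4: 10001 XOR 11001 = 01000
  pos 5: 10001 XOR 11001 = 01000
  pos 6: 10000 XOR 11001 = 01001
  pos 7: 10011 XOR 11001 = 01010
  pos 8: 10100 XOR 11001 = 01101
  pos 9: 11010 XOR 11001 = 00011
Remainder (last 4 bits) = 1100. This is the CRC / FCS.

1100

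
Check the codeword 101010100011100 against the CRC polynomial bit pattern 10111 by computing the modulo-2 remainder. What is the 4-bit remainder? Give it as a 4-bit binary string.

Modulo-2 division of 101010100011100 by 10111:
  pos 0: 10101 XOR 10111 = 00010
  pos 3: 10010 XOR 10111 = 00101
  pos 5: 10100 XOR 10111 = 00011
  pos 8: 11111 XOR 10111 = 01000
  pos 9: 10000 XOR 10111 = 00111
Remainder = 1110 (nonzero — an error is detected).

1110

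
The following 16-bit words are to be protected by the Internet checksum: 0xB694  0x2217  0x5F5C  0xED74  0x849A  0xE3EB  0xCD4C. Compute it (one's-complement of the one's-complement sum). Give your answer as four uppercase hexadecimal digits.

One's-complement addition (fold any carry out of bit 15 back into bit 0):
  0xB694 + 0x2217 = 0x0D8AB
  0xD8AB + 0x5F5C = 0x13807 → wrap carry → 0x3808
  0x3808 + 0xED74 = 0x1257C → wrap carry → 0x257D
  0x257D + 0x849A = 0x0AA17
  0xAA17 + 0xE3EB = 0x18E02 → wrap carry → 0x8E03
  0x8E03 + 0xCD4C = 0x15B4F → wrap carry → 0x5B50
One's-complement sum = 0x5B50.
Checksum = ~0x5B50 & 0xFFFF = 0xA4AF.

A4AF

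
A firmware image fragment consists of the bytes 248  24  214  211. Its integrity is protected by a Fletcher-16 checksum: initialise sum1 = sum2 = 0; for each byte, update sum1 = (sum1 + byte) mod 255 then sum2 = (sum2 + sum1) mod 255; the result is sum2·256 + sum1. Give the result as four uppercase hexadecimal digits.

ADBB

Running sums (mod 255):
  after byte 0 (248): sum1=248, sum2=248
  after byte 1 (24): sum1=17, sum2=10
  after byte 2 (214): sum1=231, sum2=241
  after byte 3 (211): sum1=187, sum2=173
Checksum = sum2·256 + sum1 = 173·256 + 187 = 44475 = 0xADBB.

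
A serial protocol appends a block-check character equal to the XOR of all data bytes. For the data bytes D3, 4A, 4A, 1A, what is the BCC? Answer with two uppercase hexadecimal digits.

C9

XOR the bytes together:
  start with 0xD3
  0xD3 ⊕ 0x4A = 0x99
  0x99 ⊕ 0x4A = 0xD3
  0xD3 ⊕ 0x1A = 0xC9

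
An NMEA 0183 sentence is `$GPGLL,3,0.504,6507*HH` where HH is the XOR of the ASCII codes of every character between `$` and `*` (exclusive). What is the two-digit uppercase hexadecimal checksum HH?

XOR the ASCII codes of the payload characters:
  'G' = 0x47 → acc = 0x47
  'P' = 0x50 → acc = 0x17
  'G' = 0x47 → acc = 0x50
  'L' = 0x4C → acc = 0x1C
  'L' = 0x4C → acc = 0x50
  ',' = 0x2C → acc = 0x7C
  '3' = 0x33 → acc = 0x4F
  ',' = 0x2C → acc = 0x63
  '0' = 0x30 → acc = 0x53
  '.' = 0x2E → acc = 0x7D
  '5' = 0x35 → acc = 0x48
  '0' = 0x30 → acc = 0x78
  '4' = 0x34 → acc = 0x4C
  ',' = 0x2C → acc = 0x60
  '6' = 0x36 → acc = 0x56
  '5' = 0x35 → acc = 0x63
  '0' = 0x30 → acc = 0x53
  '7' = 0x37 → acc = 0x64
Checksum = 0x64.

64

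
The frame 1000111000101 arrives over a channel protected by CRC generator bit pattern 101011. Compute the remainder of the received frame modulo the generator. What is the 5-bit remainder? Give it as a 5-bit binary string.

00000

Modulo-2 division of 1000111000101 by 101011:
  pos 0: 100011 XOR 101011 = 001000
  pos 2: 100010 XOR 101011 = 001001
  pos 4: 100100 XOR 101011 = 001111
  pos 6: 111110 XOR 101011 = 010101
  pos 7: 101011 XOR 101011 = 000000
Remainder = 00000 (zero — the frame passes the CRC check).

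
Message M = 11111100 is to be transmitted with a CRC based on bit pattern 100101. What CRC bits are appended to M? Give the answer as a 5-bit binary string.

11011

Append 5 zeros: 1111110000000. Divide by 100101 (XOR where the leading bit is 1):
  pos 0: 111111 XOR 100101 = 011010
  pos 1: 110100 XOR 100101 = 010001
  pos 2: 100010 XOR 100101 = 000111
  pos 5: 111000 XOR 100101 = 011101
  pos 6: 111010 XOR 100101 = 011111
  pos 7: 111110 XOR 100101 = 011011
Remainder (last 5 bits) = 11011. This is the CRC / FCS.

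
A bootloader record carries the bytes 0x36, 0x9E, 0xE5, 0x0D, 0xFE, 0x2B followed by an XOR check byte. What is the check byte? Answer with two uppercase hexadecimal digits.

XOR the bytes together:
  start with 0x36
  0x36 ⊕ 0x9E = 0xA8
  0xA8 ⊕ 0xE5 = 0x4D
  0x4D ⊕ 0x0D = 0x40
  0x40 ⊕ 0xFE = 0xBE
  0xBE ⊕ 0x2B = 0x95

95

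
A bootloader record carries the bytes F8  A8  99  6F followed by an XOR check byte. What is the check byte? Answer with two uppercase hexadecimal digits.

A6

XOR the bytes together:
  start with 0xF8
  0xF8 ⊕ 0xA8 = 0x50
  0x50 ⊕ 0x99 = 0xC9
  0xC9 ⊕ 0x6F = 0xA6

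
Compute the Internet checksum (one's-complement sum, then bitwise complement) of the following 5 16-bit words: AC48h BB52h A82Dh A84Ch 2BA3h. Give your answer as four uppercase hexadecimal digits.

One's-complement addition (fold any carry out of bit 15 back into bit 0):
  0xAC48 + 0xBB52 = 0x1679A → wrap carry → 0x679B
  0x679B + 0xA82D = 0x10FC8 → wrap carry → 0x0FC9
  0x0FC9 + 0xA84C = 0x0B815
  0xB815 + 0x2BA3 = 0x0E3B8
One's-complement sum = 0xE3B8.
Checksum = ~0xE3B8 & 0xFFFF = 0x1C47.

1C47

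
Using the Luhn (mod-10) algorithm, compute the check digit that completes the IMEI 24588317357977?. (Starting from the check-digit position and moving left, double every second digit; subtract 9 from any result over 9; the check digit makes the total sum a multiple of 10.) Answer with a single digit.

Partial digits right→left: 7 7 9 7 5 3 7 1 3 8 8 5 4 2
Double every second digit counting from the check-digit position (so the 1st, 3rd, 5th, ... of the partial from the right).
  doubled (with −9 where >9): 5 9 1 5 6 7 8 → sum 41
  kept as-is: 7 7 3 1 8 5 2 → sum 33
Total = 41 + 33 = 74.
Check digit = (10 − (74 mod 10)) mod 10 = 6.

6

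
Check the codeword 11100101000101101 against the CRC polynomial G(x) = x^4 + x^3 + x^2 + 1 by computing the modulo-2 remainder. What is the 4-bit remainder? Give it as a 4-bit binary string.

0100

Modulo-2 division of 11100101000101101 by 11101:
  pos 0: 11100 XOR 11101 = 00001
  pos 4: 11010 XOR 11101 = 00111
  pos 6: 11100 XOR 11101 = 00001
  pos 10: 11011 XOR 11101 = 00110
  pos 12: 11001 XOR 11101 = 00100
Remainder = 0100 (nonzero — an error is detected).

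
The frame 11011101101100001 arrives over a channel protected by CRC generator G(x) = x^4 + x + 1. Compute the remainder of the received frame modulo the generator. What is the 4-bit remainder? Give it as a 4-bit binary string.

Modulo-2 division of 11011101101100001 by 10011:
  pos 0: 11011 XOR 10011 = 01000
  pos 1: 10001 XOR 10011 = 00010
  pos 4: 10011 XOR 10011 = 00000
  pos 10: 11000 XOR 10011 = 01011
  pos 11: 10110 XOR 10011 = 00101
Remainder = 1011 (nonzero — an error is detected).

1011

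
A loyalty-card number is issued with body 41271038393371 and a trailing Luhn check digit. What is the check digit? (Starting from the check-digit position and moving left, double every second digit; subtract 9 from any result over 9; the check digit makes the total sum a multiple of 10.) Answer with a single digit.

Partial digits right→left: 1 7 3 3 9 3 8 3 0 1 7 2 1 4
Double every second digit counting from the check-digit position (so the 1st, 3rd, 5th, ... of the partial from the right).
  doubled (with −9 where >9): 2 6 9 7 0 5 2 → sum 31
  kept as-is: 7 3 3 3 1 2 4 → sum 23
Total = 31 + 23 = 54.
Check digit = (10 − (54 mod 10)) mod 10 = 6.

6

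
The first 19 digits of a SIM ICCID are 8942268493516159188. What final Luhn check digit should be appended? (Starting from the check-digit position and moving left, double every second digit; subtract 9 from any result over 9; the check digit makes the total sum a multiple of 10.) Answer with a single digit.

8

Partial digits right→left: 8 8 1 9 5 1 6 1 5 3 9 4 8 6 2 2 4 9 8
Double every second digit counting from the check-digit position (so the 1st, 3rd, 5th, ... of the partial from the right).
  doubled (with −9 where >9): 7 2 1 3 1 9 7 4 8 7 → sum 49
  kept as-is: 8 9 1 1 3 4 6 2 9 → sum 43
Total = 49 + 43 = 92.
Check digit = (10 − (92 mod 10)) mod 10 = 8.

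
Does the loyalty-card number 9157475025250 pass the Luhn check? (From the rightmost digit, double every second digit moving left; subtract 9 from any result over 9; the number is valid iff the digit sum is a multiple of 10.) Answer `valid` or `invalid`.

invalid

From the right, keep odd positions and double even positions (subtract 9 from any doubled value over 9):
  doubled (positions 2,4,...): 1 1 0 5 5 2 → sum 14
  kept (positions 1,3,...): 0 2 2 5 4 5 9 → sum 27
Total = 41.
41 mod 10 = 1, so the number is invalid.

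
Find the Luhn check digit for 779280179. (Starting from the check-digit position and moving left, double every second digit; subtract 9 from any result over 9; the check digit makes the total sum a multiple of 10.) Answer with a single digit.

Partial digits right→left: 9 7 1 0 8 2 9 7 7
Double every second digit counting from the check-digit position (so the 1st, 3rd, 5th, ... of the partial from the right).
  doubled (with −9 where >9): 9 2 7 9 5 → sum 32
  kept as-is: 7 0 2 7 → sum 16
Total = 32 + 16 = 48.
Check digit = (10 − (48 mod 10)) mod 10 = 2.

2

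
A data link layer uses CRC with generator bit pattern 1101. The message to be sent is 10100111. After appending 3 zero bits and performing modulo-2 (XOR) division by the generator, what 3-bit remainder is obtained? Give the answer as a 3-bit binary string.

Append 3 zeros: 10100111000. Divide by 1101 (XOR where the leading bit is 1):
  pos 0: 1010 XOR 1101 = 0111
  pos 1: 1110 XOR 1101 = 0011
  pos 3: 1111 XOR 1101 = 0010
  pos 5: 1010 XOR 1101 = 0111
  pos 6: 1110 XOR 1101 = 0011
Remainder (last 3 bits) = 110. This is the CRC / FCS.

110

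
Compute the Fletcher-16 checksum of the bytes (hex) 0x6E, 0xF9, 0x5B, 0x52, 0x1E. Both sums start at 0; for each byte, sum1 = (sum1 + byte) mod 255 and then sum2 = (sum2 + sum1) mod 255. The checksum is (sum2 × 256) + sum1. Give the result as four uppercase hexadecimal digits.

E434

Running sums (mod 255):
  after byte 0 (0x6E): sum1=110, sum2=110
  after byte 1 (0xF9): sum1=104, sum2=214
  after byte 2 (0x5B): sum1=195, sum2=154
  after byte 3 (0x52): sum1=22, sum2=176
  after byte 4 (0x1E): sum1=52, sum2=228
Checksum = sum2·256 + sum1 = 228·256 + 52 = 58420 = 0xE434.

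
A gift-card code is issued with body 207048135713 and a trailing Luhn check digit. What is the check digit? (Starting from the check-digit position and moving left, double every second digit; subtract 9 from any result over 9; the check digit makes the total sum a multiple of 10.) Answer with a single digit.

6

Partial digits right→left: 3 1 7 5 3 1 8 4 0 7 0 2
Double every second digit counting from the check-digit position (so the 1st, 3rd, 5th, ... of the partial from the right).
  doubled (with −9 where >9): 6 5 6 7 0 0 → sum 24
  kept as-is: 1 5 1 4 7 2 → sum 20
Total = 24 + 20 = 44.
Check digit = (10 − (44 mod 10)) mod 10 = 6.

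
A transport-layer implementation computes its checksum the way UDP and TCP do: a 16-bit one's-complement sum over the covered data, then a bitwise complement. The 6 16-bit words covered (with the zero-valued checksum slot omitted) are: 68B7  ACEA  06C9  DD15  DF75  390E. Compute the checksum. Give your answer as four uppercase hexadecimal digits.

One's-complement addition (fold any carry out of bit 15 back into bit 0):
  0x68B7 + 0xACEA = 0x115A1 → wrap carry → 0x15A2
  0x15A2 + 0x06C9 = 0x01C6B
  0x1C6B + 0xDD15 = 0x0F980
  0xF980 + 0xDF75 = 0x1D8F5 → wrap carry → 0xD8F6
  0xD8F6 + 0x390E = 0x11204 → wrap carry → 0x1205
One's-complement sum = 0x1205.
Checksum = ~0x1205 & 0xFFFF = 0xEDFA.

EDFA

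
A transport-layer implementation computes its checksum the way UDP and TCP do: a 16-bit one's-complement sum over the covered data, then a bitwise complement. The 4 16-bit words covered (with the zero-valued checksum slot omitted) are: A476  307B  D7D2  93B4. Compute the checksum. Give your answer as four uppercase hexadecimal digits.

BF86

One's-complement addition (fold any carry out of bit 15 back into bit 0):
  0xA476 + 0x307B = 0x0D4F1
  0xD4F1 + 0xD7D2 = 0x1ACC3 → wrap carry → 0xACC4
  0xACC4 + 0x93B4 = 0x14078 → wrap carry → 0x4079
One's-complement sum = 0x4079.
Checksum = ~0x4079 & 0xFFFF = 0xBF86.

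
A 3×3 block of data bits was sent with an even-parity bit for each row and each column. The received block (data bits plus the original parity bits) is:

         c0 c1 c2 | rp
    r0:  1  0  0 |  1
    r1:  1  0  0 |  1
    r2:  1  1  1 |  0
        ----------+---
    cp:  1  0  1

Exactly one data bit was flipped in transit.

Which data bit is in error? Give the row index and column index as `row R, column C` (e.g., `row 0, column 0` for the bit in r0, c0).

row 2, column 1

Recompute each row's even parity and compare to rp:
  r0: data parity 1, sent rp 1 → ok
  r1: data parity 1, sent rp 1 → ok
  r2: data parity 1, sent rp 0 → mismatch
Recompute each column's even parity and compare to cp:
  c0: data parity 1, sent cp 1 → ok
  c1: data parity 1, sent cp 0 → mismatch
  c2: data parity 1, sent cp 1 → ok
Exactly one row (r2) and one column (c1) fail → the flipped bit is at their intersection.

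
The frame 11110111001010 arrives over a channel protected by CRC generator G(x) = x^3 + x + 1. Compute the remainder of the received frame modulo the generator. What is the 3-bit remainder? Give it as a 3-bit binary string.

Modulo-2 division of 11110111001010 by 1011:
  pos 0: 1111 XOR 1011 = 0100
  pos 1: 1000 XOR 1011 = 0011
  pos 3: 1111 XOR 1011 = 0100
  pos 4: 1001 XOR 1011 = 0010
  pos 6: 1000 XOR 1011 = 0011
  pos 8: 1110 XOR 1011 = 0101
  pos 9: 1011 XOR 1011 = 0000
Remainder = 000 (zero — the frame passes the CRC check).

000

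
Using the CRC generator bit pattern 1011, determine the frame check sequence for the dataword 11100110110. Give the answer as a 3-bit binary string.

Append 3 zeros: 11100110110000. Divide by 1011 (XOR where the leading bit is 1):
  pos 0: 1110 XOR 1011 = 0101
  pos 1: 1010 XOR 1011 = 0001
  pos 4: 1110 XOR 1011 = 0101
  pos 5: 1011 XOR 1011 = 0000
  pos 9: 1000 XOR 1011 = 0011
Remainder (last 3 bits) = 110. This is the CRC / FCS.

110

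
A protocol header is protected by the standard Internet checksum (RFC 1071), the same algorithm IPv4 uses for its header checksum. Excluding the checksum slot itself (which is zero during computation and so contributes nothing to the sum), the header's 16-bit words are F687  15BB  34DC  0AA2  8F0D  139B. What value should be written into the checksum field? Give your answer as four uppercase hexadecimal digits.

One's-complement addition (fold any carry out of bit 15 back into bit 0):
  0xF687 + 0x15BB = 0x10C42 → wrap carry → 0x0C43
  0x0C43 + 0x34DC = 0x0411F
  0x411F + 0x0AA2 = 0x04BC1
  0x4BC1 + 0x8F0D = 0x0DACE
  0xDACE + 0x139B = 0x0EE69
One's-complement sum = 0xEE69.
Checksum = ~0xEE69 & 0xFFFF = 0x1196.

1196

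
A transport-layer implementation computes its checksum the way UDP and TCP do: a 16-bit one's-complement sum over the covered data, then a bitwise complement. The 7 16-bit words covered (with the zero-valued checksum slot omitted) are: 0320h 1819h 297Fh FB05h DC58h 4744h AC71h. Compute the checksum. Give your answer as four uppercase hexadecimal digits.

F032

One's-complement addition (fold any carry out of bit 15 back into bit 0):
  0x0320 + 0x1819 = 0x01B39
  0x1B39 + 0x297F = 0x044B8
  0x44B8 + 0xFB05 = 0x13FBD → wrap carry → 0x3FBE
  0x3FBE + 0xDC58 = 0x11C16 → wrap carry → 0x1C17
  0x1C17 + 0x4744 = 0x0635B
  0x635B + 0xAC71 = 0x10FCC → wrap carry → 0x0FCD
One's-complement sum = 0x0FCD.
Checksum = ~0x0FCD & 0xFFFF = 0xF032.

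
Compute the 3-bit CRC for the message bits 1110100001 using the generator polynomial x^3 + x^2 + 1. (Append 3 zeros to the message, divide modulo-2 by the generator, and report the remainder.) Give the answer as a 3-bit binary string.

110

Append 3 zeros: 1110100001000. Divide by 1101 (XOR where the leading bit is 1):
  pos 0: 1110 XOR 1101 = 0011
  pos 2: 1110 XOR 1101 = 0011
  pos 4: 1100 XOR 1101 = 0001
  pos 7: 1010 XOR 1101 = 0111
  pos 8: 1110 XOR 1101 = 0011
Remainder (last 3 bits) = 110. This is the CRC / FCS.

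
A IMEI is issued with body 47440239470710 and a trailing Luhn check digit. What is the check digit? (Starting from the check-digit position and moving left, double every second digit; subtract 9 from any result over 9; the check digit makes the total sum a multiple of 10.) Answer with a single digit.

Partial digits right→left: 0 1 7 0 7 4 9 3 2 0 4 4 7 4
Double every second digit counting from the check-digit position (so the 1st, 3rd, 5th, ... of the partial from the right).
  doubled (with −9 where >9): 0 5 5 9 4 8 5 → sum 36
  kept as-is: 1 0 4 3 0 4 4 → sum 16
Total = 36 + 16 = 52.
Check digit = (10 − (52 mod 10)) mod 10 = 8.

8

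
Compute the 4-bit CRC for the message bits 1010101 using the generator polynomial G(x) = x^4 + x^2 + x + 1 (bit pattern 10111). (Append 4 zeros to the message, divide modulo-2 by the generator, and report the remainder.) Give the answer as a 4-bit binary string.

Append 4 zeros: 10101010000. Divide by 10111 (XOR where the leading bit is 1):
  pos 0: 10101 XOR 10111 = 00010
  pos 3: 10010 XOR 10111 = 00101
  pos 5: 10100 XOR 10111 = 00011
Remainder (last 4 bits) = 0110. This is the CRC / FCS.

0110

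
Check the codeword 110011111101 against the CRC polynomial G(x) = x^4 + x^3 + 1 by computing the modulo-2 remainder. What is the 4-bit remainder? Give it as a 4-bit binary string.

Modulo-2 division of 110011111101 by 11001:
  pos 0: 11001 XOR 11001 = 00000
  pos 5: 11111 XOR 11001 = 00110
  pos 7: 11001 XOR 11001 = 00000
Remainder = 0000 (zero — the frame passes the CRC check).

0000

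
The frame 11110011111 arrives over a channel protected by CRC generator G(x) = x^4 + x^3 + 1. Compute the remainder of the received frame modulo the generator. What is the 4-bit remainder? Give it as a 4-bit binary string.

0000

Modulo-2 division of 11110011111 by 11001:
  pos 0: 11110 XOR 11001 = 00111
  pos 2: 11101 XOR 11001 = 00100
  pos 4: 10011 XOR 11001 = 01010
  pos 5: 10101 XOR 11001 = 01100
  pos 6: 11001 XOR 11001 = 00000
Remainder = 0000 (zero — the frame passes the CRC check).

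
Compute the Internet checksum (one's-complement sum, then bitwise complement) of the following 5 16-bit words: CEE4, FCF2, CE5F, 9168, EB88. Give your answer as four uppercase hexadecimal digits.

One's-complement addition (fold any carry out of bit 15 back into bit 0):
  0xCEE4 + 0xFCF2 = 0x1CBD6 → wrap carry → 0xCBD7
  0xCBD7 + 0xCE5F = 0x19A36 → wrap carry → 0x9A37
  0x9A37 + 0x9168 = 0x12B9F → wrap carry → 0x2BA0
  0x2BA0 + 0xEB88 = 0x11728 → wrap carry → 0x1729
One's-complement sum = 0x1729.
Checksum = ~0x1729 & 0xFFFF = 0xE8D6.

E8D6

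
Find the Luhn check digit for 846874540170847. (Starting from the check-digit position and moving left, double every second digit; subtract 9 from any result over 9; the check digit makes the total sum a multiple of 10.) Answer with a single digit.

2

Partial digits right→left: 7 4 8 0 7 1 0 4 5 4 7 8 6 4 8
Double every second digit counting from the check-digit position (so the 1st, 3rd, 5th, ... of the partial from the right).
  doubled (with −9 where >9): 5 7 5 0 1 5 3 7 → sum 33
  kept as-is: 4 0 1 4 4 8 4 → sum 25
Total = 33 + 25 = 58.
Check digit = (10 − (58 mod 10)) mod 10 = 2.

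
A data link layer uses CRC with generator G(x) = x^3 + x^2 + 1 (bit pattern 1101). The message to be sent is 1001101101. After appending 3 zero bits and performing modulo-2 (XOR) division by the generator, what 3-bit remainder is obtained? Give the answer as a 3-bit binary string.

101

Append 3 zeros: 1001101101000. Divide by 1101 (XOR where the leading bit is 1):
  pos 0: 1001 XOR 1101 = 0100
  pos 1: 1001 XOR 1101 = 0100
  pos 2: 1000 XOR 1101 = 0101
  pos 3: 1011 XOR 1101 = 0110
  pos 4: 1101 XOR 1101 = 0000
  pos 9: 1000 XOR 1101 = 0101
Remainder (last 3 bits) = 101. This is the CRC / FCS.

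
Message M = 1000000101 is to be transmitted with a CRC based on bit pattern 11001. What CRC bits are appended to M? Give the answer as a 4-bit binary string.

Append 4 zeros: 10000001010000. Divide by 11001 (XOR where the leading bit is 1):
  pos 0: 10000 XOR 11001 = 01001
  pos 1: 10010 XOR 11001 = 01011
  pos 2: 10110 XOR 11001 = 01111
  pos 3: 11111 XOR 11001 = 00110
  pos 5: 11001 XOR 11001 = 00000
Remainder (last 4 bits) = 0000. This is the CRC / FCS.

0000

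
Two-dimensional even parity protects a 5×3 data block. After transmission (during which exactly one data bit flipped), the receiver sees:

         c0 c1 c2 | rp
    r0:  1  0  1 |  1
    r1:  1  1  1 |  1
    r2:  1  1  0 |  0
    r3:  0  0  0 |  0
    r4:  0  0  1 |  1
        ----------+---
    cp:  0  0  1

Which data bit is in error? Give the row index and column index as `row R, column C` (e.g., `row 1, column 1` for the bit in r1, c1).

Recompute each row's even parity and compare to rp:
  r0: data parity 0, sent rp 1 → mismatch
  r1: data parity 1, sent rp 1 → ok
  r2: data parity 0, sent rp 0 → ok
  r3: data parity 0, sent rp 0 → ok
  r4: data parity 1, sent rp 1 → ok
Recompute each column's even parity and compare to cp:
  c0: data parity 1, sent cp 0 → mismatch
  c1: data parity 0, sent cp 0 → ok
  c2: data parity 1, sent cp 1 → ok
Exactly one row (r0) and one column (c0) fail → the flipped bit is at their intersection.

row 0, column 0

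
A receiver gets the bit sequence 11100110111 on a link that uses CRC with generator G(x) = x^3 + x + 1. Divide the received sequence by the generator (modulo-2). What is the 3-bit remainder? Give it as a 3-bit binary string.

011

Modulo-2 division of 11100110111 by 1011:
  pos 0: 1110 XOR 1011 = 0101
  pos 1: 1010 XOR 1011 = 0001
  pos 4: 1110 XOR 1011 = 0101
  pos 5: 1011 XOR 1011 = 0000
Remainder = 011 (nonzero — an error is detected).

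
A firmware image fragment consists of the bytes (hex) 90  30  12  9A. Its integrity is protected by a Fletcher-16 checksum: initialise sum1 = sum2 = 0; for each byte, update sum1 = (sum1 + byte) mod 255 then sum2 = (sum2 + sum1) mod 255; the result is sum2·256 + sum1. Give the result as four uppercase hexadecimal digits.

916D

Running sums (mod 255):
  after byte 0 (90): sum1=144, sum2=144
  after byte 1 (30): sum1=192, sum2=81
  after byte 2 (12): sum1=210, sum2=36
  after byte 3 (9A): sum1=109, sum2=145
Checksum = sum2·256 + sum1 = 145·256 + 109 = 37229 = 0x916D.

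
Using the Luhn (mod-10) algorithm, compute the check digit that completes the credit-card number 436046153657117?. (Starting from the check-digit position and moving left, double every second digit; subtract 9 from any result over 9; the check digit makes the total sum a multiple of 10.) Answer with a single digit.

Partial digits right→left: 7 1 1 7 5 6 3 5 1 6 4 0 6 3 4
Double every second digit counting from the check-digit position (so the 1st, 3rd, 5th, ... of the partial from the right).
  doubled (with −9 where >9): 5 2 1 6 2 8 3 8 → sum 35
  kept as-is: 1 7 6 5 6 0 3 → sum 28
Total = 35 + 28 = 63.
Check digit = (10 − (63 mod 10)) mod 10 = 7.

7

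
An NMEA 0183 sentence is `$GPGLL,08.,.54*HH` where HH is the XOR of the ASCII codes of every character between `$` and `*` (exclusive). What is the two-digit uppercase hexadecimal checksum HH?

XOR the ASCII codes of the payload characters:
  'G' = 0x47 → acc = 0x47
  'P' = 0x50 → acc = 0x17
  'G' = 0x47 → acc = 0x50
  'L' = 0x4C → acc = 0x1C
  'L' = 0x4C → acc = 0x50
  ',' = 0x2C → acc = 0x7C
  '0' = 0x30 → acc = 0x4C
  '8' = 0x38 → acc = 0x74
  '.' = 0x2E → acc = 0x5A
  ',' = 0x2C → acc = 0x76
  '.' = 0x2E → acc = 0x58
  '5' = 0x35 → acc = 0x6D
  '4' = 0x34 → acc = 0x59
Checksum = 0x59.

59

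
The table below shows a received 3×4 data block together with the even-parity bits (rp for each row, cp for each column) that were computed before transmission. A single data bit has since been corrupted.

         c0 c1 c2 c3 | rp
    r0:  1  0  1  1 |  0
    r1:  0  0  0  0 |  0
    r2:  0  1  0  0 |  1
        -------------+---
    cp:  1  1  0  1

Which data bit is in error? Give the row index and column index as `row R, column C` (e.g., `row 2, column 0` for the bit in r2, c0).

Recompute each row's even parity and compare to rp:
  r0: data parity 1, sent rp 0 → mismatch
  r1: data parity 0, sent rp 0 → ok
  r2: data parity 1, sent rp 1 → ok
Recompute each column's even parity and compare to cp:
  c0: data parity 1, sent cp 1 → ok
  c1: data parity 1, sent cp 1 → ok
  c2: data parity 1, sent cp 0 → mismatch
  c3: data parity 1, sent cp 1 → ok
Exactly one row (r0) and one column (c2) fail → the flipped bit is at their intersection.

row 0, column 2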